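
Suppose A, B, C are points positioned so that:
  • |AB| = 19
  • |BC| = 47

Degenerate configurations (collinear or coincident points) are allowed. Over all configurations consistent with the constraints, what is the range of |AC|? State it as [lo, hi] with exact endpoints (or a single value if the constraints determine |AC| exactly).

|AC| ∈ [28, 66]  (≈ [28.0000, 66.0000])

|AB| ∈ {19}
|BC| ∈ {47}
|AC| ∈ [28, 66]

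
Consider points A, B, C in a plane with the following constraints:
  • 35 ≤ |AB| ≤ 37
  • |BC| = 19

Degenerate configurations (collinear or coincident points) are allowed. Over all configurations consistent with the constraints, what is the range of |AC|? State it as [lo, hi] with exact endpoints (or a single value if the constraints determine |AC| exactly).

|AB| ∈ [35, 37]
|BC| ∈ {19}
|AC| ∈ [16, 56]

|AC| ∈ [16, 56]  (≈ [16.0000, 56.0000])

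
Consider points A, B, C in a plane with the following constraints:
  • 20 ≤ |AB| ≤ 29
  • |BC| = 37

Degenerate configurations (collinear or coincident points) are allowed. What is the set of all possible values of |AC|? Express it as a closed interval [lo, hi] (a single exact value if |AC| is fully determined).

|AB| ∈ [20, 29]
|BC| ∈ {37}
|AC| ∈ [8, 66]

|AC| ∈ [8, 66]  (≈ [8.0000, 66.0000])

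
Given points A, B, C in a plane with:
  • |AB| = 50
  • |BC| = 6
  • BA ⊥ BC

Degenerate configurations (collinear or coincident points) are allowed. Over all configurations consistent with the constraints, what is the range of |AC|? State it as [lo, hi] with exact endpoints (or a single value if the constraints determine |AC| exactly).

|AC| = 2·√(634)  (≈ 50.3587)

|AB| ∈ {50}
|BC| ∈ {6}
|AC| ∈ {2·√(634)}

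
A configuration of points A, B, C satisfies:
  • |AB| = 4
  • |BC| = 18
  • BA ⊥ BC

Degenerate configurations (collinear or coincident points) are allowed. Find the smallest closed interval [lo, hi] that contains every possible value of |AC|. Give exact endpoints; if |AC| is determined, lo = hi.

|AB| ∈ {4}
|BC| ∈ {18}
|AC| ∈ {2·√(85)}

|AC| = 2·√(85)  (≈ 18.4391)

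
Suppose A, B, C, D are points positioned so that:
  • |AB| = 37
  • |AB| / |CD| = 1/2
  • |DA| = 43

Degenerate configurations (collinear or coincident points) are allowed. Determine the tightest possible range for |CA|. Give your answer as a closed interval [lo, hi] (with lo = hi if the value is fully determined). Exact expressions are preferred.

|AB| ∈ {37}
|AD| ∈ {43}
|CD| ∈ {74}
|BD| ∈ [6, 80]
|AC| ∈ [31, 117]
|BC| ∈ [0, 154]

|CA| ∈ [31, 117]  (≈ [31.0000, 117.0000])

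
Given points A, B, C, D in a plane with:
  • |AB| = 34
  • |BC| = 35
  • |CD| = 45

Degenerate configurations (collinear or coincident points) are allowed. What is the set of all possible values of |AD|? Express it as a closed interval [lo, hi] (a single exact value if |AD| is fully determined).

|AB| ∈ {34}
|BC| ∈ {35}
|CD| ∈ {45}
|AC| ∈ [1, 69]
|BD| ∈ [10, 80]
|AD| ∈ [0, 114]

|AD| ∈ [0, 114]  (≈ [0.0000, 114.0000])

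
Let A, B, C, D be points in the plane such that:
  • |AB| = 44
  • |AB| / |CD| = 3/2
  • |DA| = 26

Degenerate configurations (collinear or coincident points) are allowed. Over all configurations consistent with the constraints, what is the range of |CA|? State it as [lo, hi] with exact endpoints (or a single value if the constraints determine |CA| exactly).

|AB| ∈ {44}
|AD| ∈ {26}
|CD| ∈ {88/3}
|BD| ∈ [18, 70]
|AC| ∈ [10/3, 166/3]
|BC| ∈ [0, 298/3]

|CA| ∈ [10/3, 166/3]  (≈ [3.3333, 55.3333])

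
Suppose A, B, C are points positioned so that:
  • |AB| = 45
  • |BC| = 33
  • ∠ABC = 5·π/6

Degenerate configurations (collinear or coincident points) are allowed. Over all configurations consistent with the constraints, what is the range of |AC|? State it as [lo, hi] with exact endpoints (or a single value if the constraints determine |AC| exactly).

|AC| = 3·√(165·√(3) + 346)  (≈ 75.4062)

|AB| ∈ {45}
|BC| ∈ {33}
|AC| ∈ {3·√(165·√(3) + 346)}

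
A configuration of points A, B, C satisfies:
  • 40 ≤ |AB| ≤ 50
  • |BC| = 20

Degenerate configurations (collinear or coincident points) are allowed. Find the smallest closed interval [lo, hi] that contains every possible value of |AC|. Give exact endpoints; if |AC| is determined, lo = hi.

|AB| ∈ [40, 50]
|BC| ∈ {20}
|AC| ∈ [20, 70]

|AC| ∈ [20, 70]  (≈ [20.0000, 70.0000])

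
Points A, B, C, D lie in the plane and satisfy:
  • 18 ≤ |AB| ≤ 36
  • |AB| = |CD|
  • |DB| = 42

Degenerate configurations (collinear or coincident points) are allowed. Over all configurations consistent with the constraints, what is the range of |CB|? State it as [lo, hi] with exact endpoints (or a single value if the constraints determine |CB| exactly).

|CB| ∈ [6, 78]  (≈ [6.0000, 78.0000])

|AB| ∈ [18, 36]
|BD| ∈ {42}
|CD| ∈ [18, 36]
|AD| ∈ [6, 78]
|BC| ∈ [6, 78]
|AC| ∈ [0, 114]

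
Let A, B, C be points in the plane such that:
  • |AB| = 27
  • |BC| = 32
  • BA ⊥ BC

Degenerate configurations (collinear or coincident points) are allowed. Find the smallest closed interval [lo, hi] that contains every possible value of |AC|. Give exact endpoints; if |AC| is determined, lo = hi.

|AB| ∈ {27}
|BC| ∈ {32}
|AC| ∈ {√(1753)}

|AC| = √(1753)  (≈ 41.8688)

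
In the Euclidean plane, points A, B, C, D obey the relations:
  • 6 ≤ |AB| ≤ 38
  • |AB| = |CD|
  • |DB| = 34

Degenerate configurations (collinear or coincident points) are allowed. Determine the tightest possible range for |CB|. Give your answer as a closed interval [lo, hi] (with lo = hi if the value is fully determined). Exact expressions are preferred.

|CB| ∈ [0, 72]  (≈ [0.0000, 72.0000])

|AB| ∈ [6, 38]
|BD| ∈ {34}
|CD| ∈ [6, 38]
|AD| ∈ [0, 72]
|BC| ∈ [0, 72]
|AC| ∈ [0, 110]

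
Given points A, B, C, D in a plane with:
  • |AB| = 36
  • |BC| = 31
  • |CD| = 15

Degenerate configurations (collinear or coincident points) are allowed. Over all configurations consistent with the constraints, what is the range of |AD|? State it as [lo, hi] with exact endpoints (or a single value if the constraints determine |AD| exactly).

|AB| ∈ {36}
|BC| ∈ {31}
|CD| ∈ {15}
|AC| ∈ [5, 67]
|BD| ∈ [16, 46]
|AD| ∈ [0, 82]

|AD| ∈ [0, 82]  (≈ [0.0000, 82.0000])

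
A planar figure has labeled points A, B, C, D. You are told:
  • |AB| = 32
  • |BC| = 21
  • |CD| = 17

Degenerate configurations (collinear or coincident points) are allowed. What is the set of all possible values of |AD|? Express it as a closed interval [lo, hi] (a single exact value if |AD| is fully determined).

|AB| ∈ {32}
|BC| ∈ {21}
|CD| ∈ {17}
|AC| ∈ [11, 53]
|BD| ∈ [4, 38]
|AD| ∈ [0, 70]

|AD| ∈ [0, 70]  (≈ [0.0000, 70.0000])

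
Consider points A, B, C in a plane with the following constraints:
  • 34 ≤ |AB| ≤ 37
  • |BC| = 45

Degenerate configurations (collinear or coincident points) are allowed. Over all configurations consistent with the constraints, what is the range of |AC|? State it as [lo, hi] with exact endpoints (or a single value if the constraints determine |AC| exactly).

|AB| ∈ [34, 37]
|BC| ∈ {45}
|AC| ∈ [8, 82]

|AC| ∈ [8, 82]  (≈ [8.0000, 82.0000])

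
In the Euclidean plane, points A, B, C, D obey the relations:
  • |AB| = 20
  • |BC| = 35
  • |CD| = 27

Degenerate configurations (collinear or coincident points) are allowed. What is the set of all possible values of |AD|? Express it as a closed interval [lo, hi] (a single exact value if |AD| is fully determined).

|AD| ∈ [0, 82]  (≈ [0.0000, 82.0000])

|AB| ∈ {20}
|BC| ∈ {35}
|CD| ∈ {27}
|AC| ∈ [15, 55]
|BD| ∈ [8, 62]
|AD| ∈ [0, 82]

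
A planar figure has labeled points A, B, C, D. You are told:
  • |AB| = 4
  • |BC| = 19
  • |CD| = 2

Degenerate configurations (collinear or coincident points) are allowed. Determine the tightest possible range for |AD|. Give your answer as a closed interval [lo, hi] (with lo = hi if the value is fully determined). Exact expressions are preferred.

|AD| ∈ [13, 25]  (≈ [13.0000, 25.0000])

|AB| ∈ {4}
|BC| ∈ {19}
|CD| ∈ {2}
|AC| ∈ [15, 23]
|BD| ∈ [17, 21]
|AD| ∈ [13, 25]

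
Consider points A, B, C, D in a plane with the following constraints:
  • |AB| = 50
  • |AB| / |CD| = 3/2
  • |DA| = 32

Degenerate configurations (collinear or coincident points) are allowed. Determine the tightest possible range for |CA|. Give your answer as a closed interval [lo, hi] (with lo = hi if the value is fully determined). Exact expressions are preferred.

|CA| ∈ [4/3, 196/3]  (≈ [1.3333, 65.3333])

|AB| ∈ {50}
|AD| ∈ {32}
|CD| ∈ {100/3}
|BD| ∈ [18, 82]
|AC| ∈ [4/3, 196/3]
|BC| ∈ [0, 346/3]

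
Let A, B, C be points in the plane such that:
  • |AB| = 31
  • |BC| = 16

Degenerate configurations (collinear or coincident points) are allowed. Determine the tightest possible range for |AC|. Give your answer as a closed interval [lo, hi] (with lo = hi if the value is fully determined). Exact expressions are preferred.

|AB| ∈ {31}
|BC| ∈ {16}
|AC| ∈ [15, 47]

|AC| ∈ [15, 47]  (≈ [15.0000, 47.0000])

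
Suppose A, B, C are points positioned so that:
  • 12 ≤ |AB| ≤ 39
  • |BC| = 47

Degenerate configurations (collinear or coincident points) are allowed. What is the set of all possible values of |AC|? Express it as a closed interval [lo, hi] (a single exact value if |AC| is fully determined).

|AC| ∈ [8, 86]  (≈ [8.0000, 86.0000])

|AB| ∈ [12, 39]
|BC| ∈ {47}
|AC| ∈ [8, 86]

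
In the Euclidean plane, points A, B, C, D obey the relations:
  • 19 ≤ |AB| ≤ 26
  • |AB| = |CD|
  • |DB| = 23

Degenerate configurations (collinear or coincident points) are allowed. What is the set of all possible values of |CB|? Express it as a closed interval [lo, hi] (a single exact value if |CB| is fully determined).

|AB| ∈ [19, 26]
|BD| ∈ {23}
|CD| ∈ [19, 26]
|AD| ∈ [0, 49]
|BC| ∈ [0, 49]
|AC| ∈ [0, 75]

|CB| ∈ [0, 49]  (≈ [0.0000, 49.0000])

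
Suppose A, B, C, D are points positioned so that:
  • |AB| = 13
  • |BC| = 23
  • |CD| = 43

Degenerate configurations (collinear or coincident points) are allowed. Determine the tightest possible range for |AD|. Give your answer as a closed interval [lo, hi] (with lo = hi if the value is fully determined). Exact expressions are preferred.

|AB| ∈ {13}
|BC| ∈ {23}
|CD| ∈ {43}
|AC| ∈ [10, 36]
|BD| ∈ [20, 66]
|AD| ∈ [7, 79]

|AD| ∈ [7, 79]  (≈ [7.0000, 79.0000])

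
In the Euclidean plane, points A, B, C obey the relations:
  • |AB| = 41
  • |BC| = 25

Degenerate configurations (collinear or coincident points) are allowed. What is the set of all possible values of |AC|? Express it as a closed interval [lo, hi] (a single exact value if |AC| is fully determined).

|AC| ∈ [16, 66]  (≈ [16.0000, 66.0000])

|AB| ∈ {41}
|BC| ∈ {25}
|AC| ∈ [16, 66]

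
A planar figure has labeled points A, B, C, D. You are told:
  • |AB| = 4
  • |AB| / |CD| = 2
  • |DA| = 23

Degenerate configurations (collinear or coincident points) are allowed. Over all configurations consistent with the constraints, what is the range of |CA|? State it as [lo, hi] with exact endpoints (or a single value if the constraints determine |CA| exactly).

|AB| ∈ {4}
|AD| ∈ {23}
|CD| ∈ {2}
|BD| ∈ [19, 27]
|AC| ∈ [21, 25]
|BC| ∈ [17, 29]

|CA| ∈ [21, 25]  (≈ [21.0000, 25.0000])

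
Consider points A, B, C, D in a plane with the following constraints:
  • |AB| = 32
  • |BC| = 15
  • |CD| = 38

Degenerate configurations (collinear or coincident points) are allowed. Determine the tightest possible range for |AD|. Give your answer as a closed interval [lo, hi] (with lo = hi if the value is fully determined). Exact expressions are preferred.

|AD| ∈ [0, 85]  (≈ [0.0000, 85.0000])

|AB| ∈ {32}
|BC| ∈ {15}
|CD| ∈ {38}
|AC| ∈ [17, 47]
|BD| ∈ [23, 53]
|AD| ∈ [0, 85]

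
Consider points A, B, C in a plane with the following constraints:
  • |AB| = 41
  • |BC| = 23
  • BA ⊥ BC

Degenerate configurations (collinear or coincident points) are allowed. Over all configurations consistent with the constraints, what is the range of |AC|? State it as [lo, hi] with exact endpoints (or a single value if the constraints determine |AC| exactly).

|AC| = √(2210)  (≈ 47.0106)

|AB| ∈ {41}
|BC| ∈ {23}
|AC| ∈ {√(2210)}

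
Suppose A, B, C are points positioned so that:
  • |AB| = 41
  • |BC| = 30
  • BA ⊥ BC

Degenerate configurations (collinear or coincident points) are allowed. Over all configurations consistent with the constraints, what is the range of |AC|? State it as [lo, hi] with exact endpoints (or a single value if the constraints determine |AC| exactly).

|AC| = √(2581)  (≈ 50.8035)

|AB| ∈ {41}
|BC| ∈ {30}
|AC| ∈ {√(2581)}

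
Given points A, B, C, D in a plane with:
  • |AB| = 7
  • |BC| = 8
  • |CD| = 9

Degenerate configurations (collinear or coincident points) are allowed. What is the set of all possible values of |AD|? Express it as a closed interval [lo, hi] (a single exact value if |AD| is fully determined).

|AD| ∈ [0, 24]  (≈ [0.0000, 24.0000])

|AB| ∈ {7}
|BC| ∈ {8}
|CD| ∈ {9}
|AC| ∈ [1, 15]
|BD| ∈ [1, 17]
|AD| ∈ [0, 24]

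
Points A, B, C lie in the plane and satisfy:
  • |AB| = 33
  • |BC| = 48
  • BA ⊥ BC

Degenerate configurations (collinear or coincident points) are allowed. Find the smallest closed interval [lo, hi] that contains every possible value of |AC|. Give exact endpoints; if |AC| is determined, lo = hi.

|AB| ∈ {33}
|BC| ∈ {48}
|AC| ∈ {3·√(377)}

|AC| = 3·√(377)  (≈ 58.2495)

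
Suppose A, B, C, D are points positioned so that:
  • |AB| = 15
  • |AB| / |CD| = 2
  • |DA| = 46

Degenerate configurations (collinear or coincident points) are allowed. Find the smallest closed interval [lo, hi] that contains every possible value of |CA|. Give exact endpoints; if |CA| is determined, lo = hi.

|CA| ∈ [77/2, 107/2]  (≈ [38.5000, 53.5000])

|AB| ∈ {15}
|AD| ∈ {46}
|CD| ∈ {15/2}
|BD| ∈ [31, 61]
|AC| ∈ [77/2, 107/2]
|BC| ∈ [47/2, 137/2]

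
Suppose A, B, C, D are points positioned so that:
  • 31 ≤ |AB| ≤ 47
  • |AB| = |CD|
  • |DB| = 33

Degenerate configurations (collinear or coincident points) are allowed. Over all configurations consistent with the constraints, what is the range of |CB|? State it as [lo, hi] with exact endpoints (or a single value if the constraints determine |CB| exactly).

|CB| ∈ [0, 80]  (≈ [0.0000, 80.0000])

|AB| ∈ [31, 47]
|BD| ∈ {33}
|CD| ∈ [31, 47]
|AD| ∈ [0, 80]
|BC| ∈ [0, 80]
|AC| ∈ [0, 127]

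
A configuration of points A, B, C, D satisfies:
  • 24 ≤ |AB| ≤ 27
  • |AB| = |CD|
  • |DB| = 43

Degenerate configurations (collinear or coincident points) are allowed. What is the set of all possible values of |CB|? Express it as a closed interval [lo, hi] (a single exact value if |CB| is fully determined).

|AB| ∈ [24, 27]
|BD| ∈ {43}
|CD| ∈ [24, 27]
|AD| ∈ [16, 70]
|BC| ∈ [16, 70]
|AC| ∈ [0, 97]

|CB| ∈ [16, 70]  (≈ [16.0000, 70.0000])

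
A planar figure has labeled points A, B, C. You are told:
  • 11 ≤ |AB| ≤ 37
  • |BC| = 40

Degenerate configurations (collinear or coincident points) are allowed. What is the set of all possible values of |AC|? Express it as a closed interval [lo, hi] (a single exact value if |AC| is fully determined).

|AB| ∈ [11, 37]
|BC| ∈ {40}
|AC| ∈ [3, 77]

|AC| ∈ [3, 77]  (≈ [3.0000, 77.0000])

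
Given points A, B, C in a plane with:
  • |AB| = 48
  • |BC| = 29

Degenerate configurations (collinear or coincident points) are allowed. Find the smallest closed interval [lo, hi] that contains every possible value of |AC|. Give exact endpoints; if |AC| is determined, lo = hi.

|AB| ∈ {48}
|BC| ∈ {29}
|AC| ∈ [19, 77]

|AC| ∈ [19, 77]  (≈ [19.0000, 77.0000])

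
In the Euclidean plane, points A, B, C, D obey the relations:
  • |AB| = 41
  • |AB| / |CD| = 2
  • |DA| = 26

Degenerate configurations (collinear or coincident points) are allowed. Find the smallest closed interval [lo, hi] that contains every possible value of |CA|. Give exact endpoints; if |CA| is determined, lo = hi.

|CA| ∈ [11/2, 93/2]  (≈ [5.5000, 46.5000])

|AB| ∈ {41}
|AD| ∈ {26}
|CD| ∈ {41/2}
|BD| ∈ [15, 67]
|AC| ∈ [11/2, 93/2]
|BC| ∈ [0, 175/2]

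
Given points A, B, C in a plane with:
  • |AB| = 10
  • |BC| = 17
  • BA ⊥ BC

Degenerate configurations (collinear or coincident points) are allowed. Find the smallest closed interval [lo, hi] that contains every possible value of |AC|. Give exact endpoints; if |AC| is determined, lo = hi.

|AC| = √(389)  (≈ 19.7231)

|AB| ∈ {10}
|BC| ∈ {17}
|AC| ∈ {√(389)}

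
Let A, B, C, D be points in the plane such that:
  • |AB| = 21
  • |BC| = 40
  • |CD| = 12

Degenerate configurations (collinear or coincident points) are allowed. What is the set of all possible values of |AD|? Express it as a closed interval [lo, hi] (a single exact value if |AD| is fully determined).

|AB| ∈ {21}
|BC| ∈ {40}
|CD| ∈ {12}
|AC| ∈ [19, 61]
|BD| ∈ [28, 52]
|AD| ∈ [7, 73]

|AD| ∈ [7, 73]  (≈ [7.0000, 73.0000])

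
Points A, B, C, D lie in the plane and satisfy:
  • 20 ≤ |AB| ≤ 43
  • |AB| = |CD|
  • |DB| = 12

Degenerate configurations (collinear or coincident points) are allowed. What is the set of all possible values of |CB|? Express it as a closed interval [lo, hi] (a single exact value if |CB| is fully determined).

|AB| ∈ [20, 43]
|BD| ∈ {12}
|CD| ∈ [20, 43]
|AD| ∈ [8, 55]
|BC| ∈ [8, 55]
|AC| ∈ [0, 98]

|CB| ∈ [8, 55]  (≈ [8.0000, 55.0000])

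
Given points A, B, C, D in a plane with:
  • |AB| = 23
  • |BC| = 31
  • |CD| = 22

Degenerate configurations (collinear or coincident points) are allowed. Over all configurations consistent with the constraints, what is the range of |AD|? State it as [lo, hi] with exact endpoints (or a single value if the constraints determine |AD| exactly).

|AB| ∈ {23}
|BC| ∈ {31}
|CD| ∈ {22}
|AC| ∈ [8, 54]
|BD| ∈ [9, 53]
|AD| ∈ [0, 76]

|AD| ∈ [0, 76]  (≈ [0.0000, 76.0000])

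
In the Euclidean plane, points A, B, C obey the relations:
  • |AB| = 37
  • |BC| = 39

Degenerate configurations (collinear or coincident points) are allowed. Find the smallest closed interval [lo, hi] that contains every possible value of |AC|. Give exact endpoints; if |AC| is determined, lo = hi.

|AC| ∈ [2, 76]  (≈ [2.0000, 76.0000])

|AB| ∈ {37}
|BC| ∈ {39}
|AC| ∈ [2, 76]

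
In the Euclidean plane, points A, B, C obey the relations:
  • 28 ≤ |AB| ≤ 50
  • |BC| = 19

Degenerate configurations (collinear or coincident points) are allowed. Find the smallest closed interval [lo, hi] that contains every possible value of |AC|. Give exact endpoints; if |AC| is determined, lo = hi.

|AB| ∈ [28, 50]
|BC| ∈ {19}
|AC| ∈ [9, 69]

|AC| ∈ [9, 69]  (≈ [9.0000, 69.0000])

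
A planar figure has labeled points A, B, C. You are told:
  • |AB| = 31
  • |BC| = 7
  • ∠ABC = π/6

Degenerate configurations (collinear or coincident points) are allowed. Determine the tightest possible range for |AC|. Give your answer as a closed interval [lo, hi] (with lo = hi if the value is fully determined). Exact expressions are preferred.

|AB| ∈ {31}
|BC| ∈ {7}
|AC| ∈ {√(1010 - 217·√(3))}

|AC| = √(1010 - 217·√(3))  (≈ 25.1822)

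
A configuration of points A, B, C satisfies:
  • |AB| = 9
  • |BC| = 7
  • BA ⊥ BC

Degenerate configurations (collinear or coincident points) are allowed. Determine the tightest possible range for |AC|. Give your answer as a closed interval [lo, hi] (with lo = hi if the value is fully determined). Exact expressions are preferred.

|AB| ∈ {9}
|BC| ∈ {7}
|AC| ∈ {√(130)}

|AC| = √(130)  (≈ 11.4018)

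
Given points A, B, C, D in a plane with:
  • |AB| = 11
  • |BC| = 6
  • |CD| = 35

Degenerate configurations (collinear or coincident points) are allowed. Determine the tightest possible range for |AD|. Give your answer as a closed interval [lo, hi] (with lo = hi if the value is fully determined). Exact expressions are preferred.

|AD| ∈ [18, 52]  (≈ [18.0000, 52.0000])

|AB| ∈ {11}
|BC| ∈ {6}
|CD| ∈ {35}
|AC| ∈ [5, 17]
|BD| ∈ [29, 41]
|AD| ∈ [18, 52]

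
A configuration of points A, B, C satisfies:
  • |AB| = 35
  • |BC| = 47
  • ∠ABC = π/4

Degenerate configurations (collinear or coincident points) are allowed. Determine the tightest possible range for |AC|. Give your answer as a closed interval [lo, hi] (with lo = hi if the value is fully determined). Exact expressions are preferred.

|AC| = √(3434 - 1645·√(2))  (≈ 33.2809)

|AB| ∈ {35}
|BC| ∈ {47}
|AC| ∈ {√(3434 - 1645·√(2))}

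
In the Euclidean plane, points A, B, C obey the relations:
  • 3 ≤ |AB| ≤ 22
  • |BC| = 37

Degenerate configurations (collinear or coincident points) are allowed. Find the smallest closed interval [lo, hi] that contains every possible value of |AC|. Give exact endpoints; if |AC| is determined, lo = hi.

|AC| ∈ [15, 59]  (≈ [15.0000, 59.0000])

|AB| ∈ [3, 22]
|BC| ∈ {37}
|AC| ∈ [15, 59]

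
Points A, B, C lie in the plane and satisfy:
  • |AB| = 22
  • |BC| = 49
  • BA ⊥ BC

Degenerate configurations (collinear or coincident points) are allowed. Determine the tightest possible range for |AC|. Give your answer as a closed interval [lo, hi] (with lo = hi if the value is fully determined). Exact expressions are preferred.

|AB| ∈ {22}
|BC| ∈ {49}
|AC| ∈ {√(2885)}

|AC| = √(2885)  (≈ 53.7122)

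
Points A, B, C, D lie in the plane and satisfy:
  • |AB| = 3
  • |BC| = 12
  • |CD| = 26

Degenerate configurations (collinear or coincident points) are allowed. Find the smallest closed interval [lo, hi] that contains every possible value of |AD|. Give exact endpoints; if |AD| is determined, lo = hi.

|AB| ∈ {3}
|BC| ∈ {12}
|CD| ∈ {26}
|AC| ∈ [9, 15]
|BD| ∈ [14, 38]
|AD| ∈ [11, 41]

|AD| ∈ [11, 41]  (≈ [11.0000, 41.0000])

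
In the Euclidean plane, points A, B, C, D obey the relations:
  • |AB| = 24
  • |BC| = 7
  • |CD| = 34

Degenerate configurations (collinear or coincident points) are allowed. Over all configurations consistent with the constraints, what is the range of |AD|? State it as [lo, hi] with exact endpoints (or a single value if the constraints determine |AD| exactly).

|AD| ∈ [3, 65]  (≈ [3.0000, 65.0000])

|AB| ∈ {24}
|BC| ∈ {7}
|CD| ∈ {34}
|AC| ∈ [17, 31]
|BD| ∈ [27, 41]
|AD| ∈ [3, 65]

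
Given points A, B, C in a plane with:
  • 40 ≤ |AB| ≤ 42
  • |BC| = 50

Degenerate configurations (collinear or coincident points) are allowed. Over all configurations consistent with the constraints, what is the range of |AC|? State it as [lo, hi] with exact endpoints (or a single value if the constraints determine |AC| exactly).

|AC| ∈ [8, 92]  (≈ [8.0000, 92.0000])

|AB| ∈ [40, 42]
|BC| ∈ {50}
|AC| ∈ [8, 92]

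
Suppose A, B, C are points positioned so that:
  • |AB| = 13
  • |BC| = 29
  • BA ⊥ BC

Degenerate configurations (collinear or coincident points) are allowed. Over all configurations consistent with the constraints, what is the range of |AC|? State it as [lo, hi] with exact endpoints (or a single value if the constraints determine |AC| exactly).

|AB| ∈ {13}
|BC| ∈ {29}
|AC| ∈ {√(1010)}

|AC| = √(1010)  (≈ 31.7805)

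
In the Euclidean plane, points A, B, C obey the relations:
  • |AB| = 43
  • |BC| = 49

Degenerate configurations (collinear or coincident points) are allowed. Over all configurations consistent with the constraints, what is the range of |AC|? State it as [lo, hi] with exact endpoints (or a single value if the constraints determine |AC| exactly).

|AC| ∈ [6, 92]  (≈ [6.0000, 92.0000])

|AB| ∈ {43}
|BC| ∈ {49}
|AC| ∈ [6, 92]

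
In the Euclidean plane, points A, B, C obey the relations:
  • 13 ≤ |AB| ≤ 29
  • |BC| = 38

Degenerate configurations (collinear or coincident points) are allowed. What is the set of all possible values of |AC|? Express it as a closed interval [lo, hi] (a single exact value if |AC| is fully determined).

|AB| ∈ [13, 29]
|BC| ∈ {38}
|AC| ∈ [9, 67]

|AC| ∈ [9, 67]  (≈ [9.0000, 67.0000])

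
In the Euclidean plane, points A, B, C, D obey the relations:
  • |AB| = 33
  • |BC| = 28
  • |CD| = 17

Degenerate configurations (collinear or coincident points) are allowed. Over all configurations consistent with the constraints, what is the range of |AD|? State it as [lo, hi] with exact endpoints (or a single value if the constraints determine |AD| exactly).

|AD| ∈ [0, 78]  (≈ [0.0000, 78.0000])

|AB| ∈ {33}
|BC| ∈ {28}
|CD| ∈ {17}
|AC| ∈ [5, 61]
|BD| ∈ [11, 45]
|AD| ∈ [0, 78]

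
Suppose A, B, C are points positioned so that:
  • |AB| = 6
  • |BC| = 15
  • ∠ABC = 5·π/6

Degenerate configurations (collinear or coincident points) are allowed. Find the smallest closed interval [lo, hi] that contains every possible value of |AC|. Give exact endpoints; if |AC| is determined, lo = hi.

|AC| = 3·√(10·√(3) + 29)  (≈ 20.4178)

|AB| ∈ {6}
|BC| ∈ {15}
|AC| ∈ {3·√(10·√(3) + 29)}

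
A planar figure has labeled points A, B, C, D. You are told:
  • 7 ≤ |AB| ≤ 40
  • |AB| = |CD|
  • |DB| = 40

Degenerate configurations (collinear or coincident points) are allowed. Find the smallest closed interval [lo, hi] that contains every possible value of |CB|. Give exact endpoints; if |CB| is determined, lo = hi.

|AB| ∈ [7, 40]
|BD| ∈ {40}
|CD| ∈ [7, 40]
|AD| ∈ [0, 80]
|BC| ∈ [0, 80]
|AC| ∈ [0, 120]

|CB| ∈ [0, 80]  (≈ [0.0000, 80.0000])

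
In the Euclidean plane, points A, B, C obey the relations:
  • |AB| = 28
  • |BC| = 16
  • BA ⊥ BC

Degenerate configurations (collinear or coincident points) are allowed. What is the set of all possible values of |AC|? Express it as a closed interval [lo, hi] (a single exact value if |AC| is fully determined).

|AB| ∈ {28}
|BC| ∈ {16}
|AC| ∈ {4·√(65)}

|AC| = 4·√(65)  (≈ 32.2490)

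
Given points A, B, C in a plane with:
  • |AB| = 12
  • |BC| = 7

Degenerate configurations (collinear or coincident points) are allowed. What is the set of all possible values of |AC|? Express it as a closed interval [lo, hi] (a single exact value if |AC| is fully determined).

|AB| ∈ {12}
|BC| ∈ {7}
|AC| ∈ [5, 19]

|AC| ∈ [5, 19]  (≈ [5.0000, 19.0000])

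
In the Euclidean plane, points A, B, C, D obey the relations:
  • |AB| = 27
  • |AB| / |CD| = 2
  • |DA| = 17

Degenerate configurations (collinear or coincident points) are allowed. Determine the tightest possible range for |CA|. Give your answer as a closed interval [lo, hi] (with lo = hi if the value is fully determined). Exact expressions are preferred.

|AB| ∈ {27}
|AD| ∈ {17}
|CD| ∈ {27/2}
|BD| ∈ [10, 44]
|AC| ∈ [7/2, 61/2]
|BC| ∈ [0, 115/2]

|CA| ∈ [7/2, 61/2]  (≈ [3.5000, 30.5000])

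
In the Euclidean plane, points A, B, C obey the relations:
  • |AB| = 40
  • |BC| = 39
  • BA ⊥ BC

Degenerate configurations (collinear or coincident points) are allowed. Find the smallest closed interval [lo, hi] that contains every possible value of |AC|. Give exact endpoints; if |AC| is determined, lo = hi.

|AC| = √(3121)  (≈ 55.8659)

|AB| ∈ {40}
|BC| ∈ {39}
|AC| ∈ {√(3121)}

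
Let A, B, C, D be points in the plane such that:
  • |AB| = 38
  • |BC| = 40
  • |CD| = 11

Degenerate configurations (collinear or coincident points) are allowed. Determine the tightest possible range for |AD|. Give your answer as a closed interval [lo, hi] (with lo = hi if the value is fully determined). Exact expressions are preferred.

|AD| ∈ [0, 89]  (≈ [0.0000, 89.0000])

|AB| ∈ {38}
|BC| ∈ {40}
|CD| ∈ {11}
|AC| ∈ [2, 78]
|BD| ∈ [29, 51]
|AD| ∈ [0, 89]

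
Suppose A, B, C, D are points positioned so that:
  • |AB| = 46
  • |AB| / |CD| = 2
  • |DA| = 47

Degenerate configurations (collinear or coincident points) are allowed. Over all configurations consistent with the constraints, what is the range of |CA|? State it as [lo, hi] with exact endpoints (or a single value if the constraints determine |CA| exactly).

|CA| ∈ [24, 70]  (≈ [24.0000, 70.0000])

|AB| ∈ {46}
|AD| ∈ {47}
|CD| ∈ {23}
|BD| ∈ [1, 93]
|AC| ∈ [24, 70]
|BC| ∈ [0, 116]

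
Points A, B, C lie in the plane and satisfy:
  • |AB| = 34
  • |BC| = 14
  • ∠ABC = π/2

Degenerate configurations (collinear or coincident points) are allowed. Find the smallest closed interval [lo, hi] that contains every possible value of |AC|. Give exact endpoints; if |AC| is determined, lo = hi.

|AC| = 26·√(2)  (≈ 36.7696)

|AB| ∈ {34}
|BC| ∈ {14}
|AC| ∈ {26·√(2)}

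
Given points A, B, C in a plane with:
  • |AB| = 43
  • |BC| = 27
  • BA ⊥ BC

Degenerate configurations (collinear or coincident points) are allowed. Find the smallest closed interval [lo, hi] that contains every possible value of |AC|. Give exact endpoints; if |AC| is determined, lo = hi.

|AB| ∈ {43}
|BC| ∈ {27}
|AC| ∈ {√(2578)}

|AC| = √(2578)  (≈ 50.7740)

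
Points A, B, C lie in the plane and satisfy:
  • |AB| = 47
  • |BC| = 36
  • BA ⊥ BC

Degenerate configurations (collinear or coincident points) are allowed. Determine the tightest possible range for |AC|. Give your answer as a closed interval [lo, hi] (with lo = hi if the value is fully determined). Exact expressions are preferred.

|AB| ∈ {47}
|BC| ∈ {36}
|AC| ∈ {√(3505)}

|AC| = √(3505)  (≈ 59.2030)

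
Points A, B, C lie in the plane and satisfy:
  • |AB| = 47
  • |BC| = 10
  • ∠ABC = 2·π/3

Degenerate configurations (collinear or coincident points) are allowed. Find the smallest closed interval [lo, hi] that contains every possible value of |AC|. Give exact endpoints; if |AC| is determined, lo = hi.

|AB| ∈ {47}
|BC| ∈ {10}
|AC| ∈ {√(2779)}

|AC| = √(2779)  (≈ 52.7162)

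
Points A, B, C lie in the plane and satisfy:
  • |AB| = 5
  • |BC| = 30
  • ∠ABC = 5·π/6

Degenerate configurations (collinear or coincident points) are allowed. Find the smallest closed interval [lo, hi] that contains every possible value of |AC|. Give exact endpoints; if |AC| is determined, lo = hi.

|AC| = 5·√(6·√(3) + 37)  (≈ 34.4210)

|AB| ∈ {5}
|BC| ∈ {30}
|AC| ∈ {5·√(6·√(3) + 37)}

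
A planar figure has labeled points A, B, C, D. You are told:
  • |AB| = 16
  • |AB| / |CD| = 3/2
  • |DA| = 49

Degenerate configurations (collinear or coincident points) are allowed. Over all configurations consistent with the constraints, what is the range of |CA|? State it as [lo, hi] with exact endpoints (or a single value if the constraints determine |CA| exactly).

|CA| ∈ [115/3, 179/3]  (≈ [38.3333, 59.6667])

|AB| ∈ {16}
|AD| ∈ {49}
|CD| ∈ {32/3}
|BD| ∈ [33, 65]
|AC| ∈ [115/3, 179/3]
|BC| ∈ [67/3, 227/3]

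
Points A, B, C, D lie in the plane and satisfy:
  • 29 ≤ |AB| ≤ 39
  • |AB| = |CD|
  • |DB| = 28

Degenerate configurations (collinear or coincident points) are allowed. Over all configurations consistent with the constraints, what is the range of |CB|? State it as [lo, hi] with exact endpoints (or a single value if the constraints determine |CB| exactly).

|AB| ∈ [29, 39]
|BD| ∈ {28}
|CD| ∈ [29, 39]
|AD| ∈ [1, 67]
|BC| ∈ [1, 67]
|AC| ∈ [0, 106]

|CB| ∈ [1, 67]  (≈ [1.0000, 67.0000])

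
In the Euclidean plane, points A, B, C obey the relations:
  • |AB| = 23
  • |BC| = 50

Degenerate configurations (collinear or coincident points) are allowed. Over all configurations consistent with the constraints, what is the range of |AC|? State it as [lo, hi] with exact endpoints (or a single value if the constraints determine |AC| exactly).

|AC| ∈ [27, 73]  (≈ [27.0000, 73.0000])

|AB| ∈ {23}
|BC| ∈ {50}
|AC| ∈ [27, 73]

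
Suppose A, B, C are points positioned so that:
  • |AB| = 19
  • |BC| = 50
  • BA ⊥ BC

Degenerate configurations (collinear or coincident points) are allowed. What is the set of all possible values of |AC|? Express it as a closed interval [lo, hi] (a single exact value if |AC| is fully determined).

|AB| ∈ {19}
|BC| ∈ {50}
|AC| ∈ {√(2861)}

|AC| = √(2861)  (≈ 53.4883)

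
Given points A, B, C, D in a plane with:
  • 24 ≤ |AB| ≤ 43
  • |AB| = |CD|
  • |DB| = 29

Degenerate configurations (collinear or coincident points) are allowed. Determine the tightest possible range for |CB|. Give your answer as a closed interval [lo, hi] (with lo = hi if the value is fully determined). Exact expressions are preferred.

|CB| ∈ [0, 72]  (≈ [0.0000, 72.0000])

|AB| ∈ [24, 43]
|BD| ∈ {29}
|CD| ∈ [24, 43]
|AD| ∈ [0, 72]
|BC| ∈ [0, 72]
|AC| ∈ [0, 115]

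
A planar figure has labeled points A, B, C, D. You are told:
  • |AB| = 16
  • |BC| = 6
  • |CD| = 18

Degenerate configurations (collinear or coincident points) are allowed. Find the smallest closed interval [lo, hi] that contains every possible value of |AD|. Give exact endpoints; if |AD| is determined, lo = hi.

|AD| ∈ [0, 40]  (≈ [0.0000, 40.0000])

|AB| ∈ {16}
|BC| ∈ {6}
|CD| ∈ {18}
|AC| ∈ [10, 22]
|BD| ∈ [12, 24]
|AD| ∈ [0, 40]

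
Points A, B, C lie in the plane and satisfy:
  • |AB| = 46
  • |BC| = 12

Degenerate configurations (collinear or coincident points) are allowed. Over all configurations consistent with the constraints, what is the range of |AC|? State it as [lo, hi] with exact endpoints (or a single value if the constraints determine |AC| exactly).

|AC| ∈ [34, 58]  (≈ [34.0000, 58.0000])

|AB| ∈ {46}
|BC| ∈ {12}
|AC| ∈ [34, 58]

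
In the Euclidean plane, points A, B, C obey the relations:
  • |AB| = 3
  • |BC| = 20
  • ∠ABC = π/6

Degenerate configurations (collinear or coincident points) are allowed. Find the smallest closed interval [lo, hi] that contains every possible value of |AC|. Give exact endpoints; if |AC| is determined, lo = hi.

|AC| = √(409 - 60·√(3))  (≈ 17.4665)

|AB| ∈ {3}
|BC| ∈ {20}
|AC| ∈ {√(409 - 60·√(3))}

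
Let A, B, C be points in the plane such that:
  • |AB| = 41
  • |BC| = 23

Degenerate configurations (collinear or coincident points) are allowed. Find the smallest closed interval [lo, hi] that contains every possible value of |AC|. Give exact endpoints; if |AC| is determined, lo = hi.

|AC| ∈ [18, 64]  (≈ [18.0000, 64.0000])

|AB| ∈ {41}
|BC| ∈ {23}
|AC| ∈ [18, 64]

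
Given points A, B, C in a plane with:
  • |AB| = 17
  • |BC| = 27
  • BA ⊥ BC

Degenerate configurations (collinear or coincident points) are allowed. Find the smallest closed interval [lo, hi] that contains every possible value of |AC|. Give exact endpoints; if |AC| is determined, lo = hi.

|AC| = √(1018)  (≈ 31.9061)

|AB| ∈ {17}
|BC| ∈ {27}
|AC| ∈ {√(1018)}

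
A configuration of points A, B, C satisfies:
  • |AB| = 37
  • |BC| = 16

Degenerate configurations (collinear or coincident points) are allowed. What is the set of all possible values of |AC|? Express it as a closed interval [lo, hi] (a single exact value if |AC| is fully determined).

|AC| ∈ [21, 53]  (≈ [21.0000, 53.0000])

|AB| ∈ {37}
|BC| ∈ {16}
|AC| ∈ [21, 53]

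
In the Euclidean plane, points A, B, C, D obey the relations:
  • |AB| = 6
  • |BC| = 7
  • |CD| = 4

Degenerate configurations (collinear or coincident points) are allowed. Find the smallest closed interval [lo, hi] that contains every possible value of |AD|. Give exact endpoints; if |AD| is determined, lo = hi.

|AB| ∈ {6}
|BC| ∈ {7}
|CD| ∈ {4}
|AC| ∈ [1, 13]
|BD| ∈ [3, 11]
|AD| ∈ [0, 17]

|AD| ∈ [0, 17]  (≈ [0.0000, 17.0000])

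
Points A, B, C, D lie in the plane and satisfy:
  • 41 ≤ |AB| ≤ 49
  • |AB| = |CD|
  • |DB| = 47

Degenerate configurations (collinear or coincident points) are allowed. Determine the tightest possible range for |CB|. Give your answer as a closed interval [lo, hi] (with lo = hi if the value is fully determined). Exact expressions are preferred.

|AB| ∈ [41, 49]
|BD| ∈ {47}
|CD| ∈ [41, 49]
|AD| ∈ [0, 96]
|BC| ∈ [0, 96]
|AC| ∈ [0, 145]

|CB| ∈ [0, 96]  (≈ [0.0000, 96.0000])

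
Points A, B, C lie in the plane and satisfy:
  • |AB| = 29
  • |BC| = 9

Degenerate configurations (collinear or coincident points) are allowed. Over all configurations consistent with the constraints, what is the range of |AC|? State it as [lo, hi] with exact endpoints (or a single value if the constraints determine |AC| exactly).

|AB| ∈ {29}
|BC| ∈ {9}
|AC| ∈ [20, 38]

|AC| ∈ [20, 38]  (≈ [20.0000, 38.0000])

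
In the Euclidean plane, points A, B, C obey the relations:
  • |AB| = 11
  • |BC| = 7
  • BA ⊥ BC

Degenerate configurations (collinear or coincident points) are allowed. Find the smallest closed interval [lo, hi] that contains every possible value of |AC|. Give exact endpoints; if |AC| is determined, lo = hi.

|AC| = √(170)  (≈ 13.0384)

|AB| ∈ {11}
|BC| ∈ {7}
|AC| ∈ {√(170)}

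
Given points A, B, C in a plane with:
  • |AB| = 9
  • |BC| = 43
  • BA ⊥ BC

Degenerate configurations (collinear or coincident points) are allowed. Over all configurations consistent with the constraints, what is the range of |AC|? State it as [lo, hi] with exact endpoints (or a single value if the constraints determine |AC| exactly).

|AC| = √(1930)  (≈ 43.9318)

|AB| ∈ {9}
|BC| ∈ {43}
|AC| ∈ {√(1930)}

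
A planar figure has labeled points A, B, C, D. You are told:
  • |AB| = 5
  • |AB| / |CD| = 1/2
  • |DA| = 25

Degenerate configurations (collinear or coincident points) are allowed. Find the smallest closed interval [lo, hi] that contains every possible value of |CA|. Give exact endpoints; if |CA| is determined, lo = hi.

|CA| ∈ [15, 35]  (≈ [15.0000, 35.0000])

|AB| ∈ {5}
|AD| ∈ {25}
|CD| ∈ {10}
|BD| ∈ [20, 30]
|AC| ∈ [15, 35]
|BC| ∈ [10, 40]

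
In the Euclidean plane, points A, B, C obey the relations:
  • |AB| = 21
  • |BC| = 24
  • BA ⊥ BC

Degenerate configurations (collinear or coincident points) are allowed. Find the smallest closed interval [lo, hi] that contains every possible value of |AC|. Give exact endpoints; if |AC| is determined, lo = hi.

|AB| ∈ {21}
|BC| ∈ {24}
|AC| ∈ {3·√(113)}

|AC| = 3·√(113)  (≈ 31.8904)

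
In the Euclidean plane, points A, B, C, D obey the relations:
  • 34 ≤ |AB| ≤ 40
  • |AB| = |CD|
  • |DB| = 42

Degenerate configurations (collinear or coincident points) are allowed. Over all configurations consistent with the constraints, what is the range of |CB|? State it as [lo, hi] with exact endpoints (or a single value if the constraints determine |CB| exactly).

|AB| ∈ [34, 40]
|BD| ∈ {42}
|CD| ∈ [34, 40]
|AD| ∈ [2, 82]
|BC| ∈ [2, 82]
|AC| ∈ [0, 122]

|CB| ∈ [2, 82]  (≈ [2.0000, 82.0000])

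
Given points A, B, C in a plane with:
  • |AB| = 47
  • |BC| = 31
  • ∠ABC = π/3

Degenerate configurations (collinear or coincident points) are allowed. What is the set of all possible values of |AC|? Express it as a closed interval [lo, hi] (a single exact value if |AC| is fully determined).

|AC| = √(1713)  (≈ 41.3884)

|AB| ∈ {47}
|BC| ∈ {31}
|AC| ∈ {√(1713)}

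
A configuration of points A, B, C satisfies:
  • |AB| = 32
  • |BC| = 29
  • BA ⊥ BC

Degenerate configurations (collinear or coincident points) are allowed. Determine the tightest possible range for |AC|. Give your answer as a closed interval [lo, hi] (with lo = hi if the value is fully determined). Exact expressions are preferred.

|AB| ∈ {32}
|BC| ∈ {29}
|AC| ∈ {√(1865)}

|AC| = √(1865)  (≈ 43.1856)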